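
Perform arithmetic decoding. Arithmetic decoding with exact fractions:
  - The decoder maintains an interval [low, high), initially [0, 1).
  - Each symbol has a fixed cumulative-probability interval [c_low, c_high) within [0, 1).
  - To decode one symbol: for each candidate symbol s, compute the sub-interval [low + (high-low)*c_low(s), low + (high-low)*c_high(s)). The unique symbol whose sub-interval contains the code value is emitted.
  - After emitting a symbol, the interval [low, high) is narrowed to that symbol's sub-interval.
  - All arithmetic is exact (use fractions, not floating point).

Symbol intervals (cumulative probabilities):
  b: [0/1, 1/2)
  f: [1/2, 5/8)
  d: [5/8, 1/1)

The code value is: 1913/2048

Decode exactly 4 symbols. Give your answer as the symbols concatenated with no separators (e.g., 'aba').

Answer: ddfb

Derivation:
Step 1: interval [0/1, 1/1), width = 1/1 - 0/1 = 1/1
  'b': [0/1 + 1/1*0/1, 0/1 + 1/1*1/2) = [0/1, 1/2)
  'f': [0/1 + 1/1*1/2, 0/1 + 1/1*5/8) = [1/2, 5/8)
  'd': [0/1 + 1/1*5/8, 0/1 + 1/1*1/1) = [5/8, 1/1) <- contains code 1913/2048
  emit 'd', narrow to [5/8, 1/1)
Step 2: interval [5/8, 1/1), width = 1/1 - 5/8 = 3/8
  'b': [5/8 + 3/8*0/1, 5/8 + 3/8*1/2) = [5/8, 13/16)
  'f': [5/8 + 3/8*1/2, 5/8 + 3/8*5/8) = [13/16, 55/64)
  'd': [5/8 + 3/8*5/8, 5/8 + 3/8*1/1) = [55/64, 1/1) <- contains code 1913/2048
  emit 'd', narrow to [55/64, 1/1)
Step 3: interval [55/64, 1/1), width = 1/1 - 55/64 = 9/64
  'b': [55/64 + 9/64*0/1, 55/64 + 9/64*1/2) = [55/64, 119/128)
  'f': [55/64 + 9/64*1/2, 55/64 + 9/64*5/8) = [119/128, 485/512) <- contains code 1913/2048
  'd': [55/64 + 9/64*5/8, 55/64 + 9/64*1/1) = [485/512, 1/1)
  emit 'f', narrow to [119/128, 485/512)
Step 4: interval [119/128, 485/512), width = 485/512 - 119/128 = 9/512
  'b': [119/128 + 9/512*0/1, 119/128 + 9/512*1/2) = [119/128, 961/1024) <- contains code 1913/2048
  'f': [119/128 + 9/512*1/2, 119/128 + 9/512*5/8) = [961/1024, 3853/4096)
  'd': [119/128 + 9/512*5/8, 119/128 + 9/512*1/1) = [3853/4096, 485/512)
  emit 'b', narrow to [119/128, 961/1024)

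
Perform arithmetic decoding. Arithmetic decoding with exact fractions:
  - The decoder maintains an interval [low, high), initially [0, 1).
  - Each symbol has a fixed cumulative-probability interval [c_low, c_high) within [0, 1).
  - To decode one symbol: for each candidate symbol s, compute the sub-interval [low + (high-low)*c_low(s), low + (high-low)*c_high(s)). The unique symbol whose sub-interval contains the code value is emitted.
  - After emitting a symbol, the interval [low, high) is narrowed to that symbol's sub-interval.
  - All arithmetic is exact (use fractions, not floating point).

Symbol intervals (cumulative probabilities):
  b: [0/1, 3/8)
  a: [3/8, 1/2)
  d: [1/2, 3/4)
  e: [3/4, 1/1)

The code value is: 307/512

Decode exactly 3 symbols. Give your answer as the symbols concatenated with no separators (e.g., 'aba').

Answer: dab

Derivation:
Step 1: interval [0/1, 1/1), width = 1/1 - 0/1 = 1/1
  'b': [0/1 + 1/1*0/1, 0/1 + 1/1*3/8) = [0/1, 3/8)
  'a': [0/1 + 1/1*3/8, 0/1 + 1/1*1/2) = [3/8, 1/2)
  'd': [0/1 + 1/1*1/2, 0/1 + 1/1*3/4) = [1/2, 3/4) <- contains code 307/512
  'e': [0/1 + 1/1*3/4, 0/1 + 1/1*1/1) = [3/4, 1/1)
  emit 'd', narrow to [1/2, 3/4)
Step 2: interval [1/2, 3/4), width = 3/4 - 1/2 = 1/4
  'b': [1/2 + 1/4*0/1, 1/2 + 1/4*3/8) = [1/2, 19/32)
  'a': [1/2 + 1/4*3/8, 1/2 + 1/4*1/2) = [19/32, 5/8) <- contains code 307/512
  'd': [1/2 + 1/4*1/2, 1/2 + 1/4*3/4) = [5/8, 11/16)
  'e': [1/2 + 1/4*3/4, 1/2 + 1/4*1/1) = [11/16, 3/4)
  emit 'a', narrow to [19/32, 5/8)
Step 3: interval [19/32, 5/8), width = 5/8 - 19/32 = 1/32
  'b': [19/32 + 1/32*0/1, 19/32 + 1/32*3/8) = [19/32, 155/256) <- contains code 307/512
  'a': [19/32 + 1/32*3/8, 19/32 + 1/32*1/2) = [155/256, 39/64)
  'd': [19/32 + 1/32*1/2, 19/32 + 1/32*3/4) = [39/64, 79/128)
  'e': [19/32 + 1/32*3/4, 19/32 + 1/32*1/1) = [79/128, 5/8)
  emit 'b', narrow to [19/32, 155/256)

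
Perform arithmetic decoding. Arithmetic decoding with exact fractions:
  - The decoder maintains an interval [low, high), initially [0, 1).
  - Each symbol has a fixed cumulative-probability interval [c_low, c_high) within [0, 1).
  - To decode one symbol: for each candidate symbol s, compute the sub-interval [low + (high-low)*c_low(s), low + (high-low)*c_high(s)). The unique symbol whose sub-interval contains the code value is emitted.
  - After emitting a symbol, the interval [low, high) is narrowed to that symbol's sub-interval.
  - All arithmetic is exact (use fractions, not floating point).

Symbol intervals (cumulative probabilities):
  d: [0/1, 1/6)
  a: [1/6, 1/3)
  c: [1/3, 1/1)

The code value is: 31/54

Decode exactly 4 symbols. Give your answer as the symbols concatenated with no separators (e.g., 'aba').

Answer: ccda

Derivation:
Step 1: interval [0/1, 1/1), width = 1/1 - 0/1 = 1/1
  'd': [0/1 + 1/1*0/1, 0/1 + 1/1*1/6) = [0/1, 1/6)
  'a': [0/1 + 1/1*1/6, 0/1 + 1/1*1/3) = [1/6, 1/3)
  'c': [0/1 + 1/1*1/3, 0/1 + 1/1*1/1) = [1/3, 1/1) <- contains code 31/54
  emit 'c', narrow to [1/3, 1/1)
Step 2: interval [1/3, 1/1), width = 1/1 - 1/3 = 2/3
  'd': [1/3 + 2/3*0/1, 1/3 + 2/3*1/6) = [1/3, 4/9)
  'a': [1/3 + 2/3*1/6, 1/3 + 2/3*1/3) = [4/9, 5/9)
  'c': [1/3 + 2/3*1/3, 1/3 + 2/3*1/1) = [5/9, 1/1) <- contains code 31/54
  emit 'c', narrow to [5/9, 1/1)
Step 3: interval [5/9, 1/1), width = 1/1 - 5/9 = 4/9
  'd': [5/9 + 4/9*0/1, 5/9 + 4/9*1/6) = [5/9, 17/27) <- contains code 31/54
  'a': [5/9 + 4/9*1/6, 5/9 + 4/9*1/3) = [17/27, 19/27)
  'c': [5/9 + 4/9*1/3, 5/9 + 4/9*1/1) = [19/27, 1/1)
  emit 'd', narrow to [5/9, 17/27)
Step 4: interval [5/9, 17/27), width = 17/27 - 5/9 = 2/27
  'd': [5/9 + 2/27*0/1, 5/9 + 2/27*1/6) = [5/9, 46/81)
  'a': [5/9 + 2/27*1/6, 5/9 + 2/27*1/3) = [46/81, 47/81) <- contains code 31/54
  'c': [5/9 + 2/27*1/3, 5/9 + 2/27*1/1) = [47/81, 17/27)
  emit 'a', narrow to [46/81, 47/81)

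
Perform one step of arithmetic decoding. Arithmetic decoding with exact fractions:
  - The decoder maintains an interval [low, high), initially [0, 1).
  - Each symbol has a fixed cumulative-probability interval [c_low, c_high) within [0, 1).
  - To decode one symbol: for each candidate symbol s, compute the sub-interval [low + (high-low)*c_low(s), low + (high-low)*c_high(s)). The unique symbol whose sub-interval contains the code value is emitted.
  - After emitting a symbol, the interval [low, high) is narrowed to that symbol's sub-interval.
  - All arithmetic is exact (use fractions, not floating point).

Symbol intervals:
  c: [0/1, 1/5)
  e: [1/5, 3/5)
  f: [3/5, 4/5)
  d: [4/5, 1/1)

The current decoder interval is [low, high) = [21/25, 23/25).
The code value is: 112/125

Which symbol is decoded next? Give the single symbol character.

Interval width = high − low = 23/25 − 21/25 = 2/25
Scaled code = (code − low) / width = (112/125 − 21/25) / 2/25 = 7/10
  c: [0/1, 1/5) 
  e: [1/5, 3/5) 
  f: [3/5, 4/5) ← scaled code falls here ✓
  d: [4/5, 1/1) 

Answer: f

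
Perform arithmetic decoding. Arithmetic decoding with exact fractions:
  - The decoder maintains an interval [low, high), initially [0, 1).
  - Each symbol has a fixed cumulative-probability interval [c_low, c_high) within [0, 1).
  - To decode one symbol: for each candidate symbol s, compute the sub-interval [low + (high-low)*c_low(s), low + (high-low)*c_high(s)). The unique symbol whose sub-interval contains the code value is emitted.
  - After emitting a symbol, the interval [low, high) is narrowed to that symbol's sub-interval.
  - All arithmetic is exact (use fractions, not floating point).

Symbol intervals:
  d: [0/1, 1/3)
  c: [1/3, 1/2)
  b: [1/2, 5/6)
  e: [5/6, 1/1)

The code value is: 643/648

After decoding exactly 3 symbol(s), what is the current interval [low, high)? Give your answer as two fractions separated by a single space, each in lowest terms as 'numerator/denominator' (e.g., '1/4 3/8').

Step 1: interval [0/1, 1/1), width = 1/1 - 0/1 = 1/1
  'd': [0/1 + 1/1*0/1, 0/1 + 1/1*1/3) = [0/1, 1/3)
  'c': [0/1 + 1/1*1/3, 0/1 + 1/1*1/2) = [1/3, 1/2)
  'b': [0/1 + 1/1*1/2, 0/1 + 1/1*5/6) = [1/2, 5/6)
  'e': [0/1 + 1/1*5/6, 0/1 + 1/1*1/1) = [5/6, 1/1) <- contains code 643/648
  emit 'e', narrow to [5/6, 1/1)
Step 2: interval [5/6, 1/1), width = 1/1 - 5/6 = 1/6
  'd': [5/6 + 1/6*0/1, 5/6 + 1/6*1/3) = [5/6, 8/9)
  'c': [5/6 + 1/6*1/3, 5/6 + 1/6*1/2) = [8/9, 11/12)
  'b': [5/6 + 1/6*1/2, 5/6 + 1/6*5/6) = [11/12, 35/36)
  'e': [5/6 + 1/6*5/6, 5/6 + 1/6*1/1) = [35/36, 1/1) <- contains code 643/648
  emit 'e', narrow to [35/36, 1/1)
Step 3: interval [35/36, 1/1), width = 1/1 - 35/36 = 1/36
  'd': [35/36 + 1/36*0/1, 35/36 + 1/36*1/3) = [35/36, 53/54)
  'c': [35/36 + 1/36*1/3, 35/36 + 1/36*1/2) = [53/54, 71/72)
  'b': [35/36 + 1/36*1/2, 35/36 + 1/36*5/6) = [71/72, 215/216) <- contains code 643/648
  'e': [35/36 + 1/36*5/6, 35/36 + 1/36*1/1) = [215/216, 1/1)
  emit 'b', narrow to [71/72, 215/216)

Answer: 71/72 215/216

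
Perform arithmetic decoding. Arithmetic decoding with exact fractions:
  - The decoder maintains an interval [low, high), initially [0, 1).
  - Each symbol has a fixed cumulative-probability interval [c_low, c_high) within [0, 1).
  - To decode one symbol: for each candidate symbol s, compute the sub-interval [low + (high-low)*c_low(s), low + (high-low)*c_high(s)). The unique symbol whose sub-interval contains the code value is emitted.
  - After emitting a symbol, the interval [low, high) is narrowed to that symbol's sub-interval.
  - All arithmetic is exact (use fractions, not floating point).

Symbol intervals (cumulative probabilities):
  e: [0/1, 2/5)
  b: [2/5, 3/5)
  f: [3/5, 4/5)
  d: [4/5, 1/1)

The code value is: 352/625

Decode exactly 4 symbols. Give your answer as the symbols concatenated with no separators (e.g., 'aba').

Answer: bdee

Derivation:
Step 1: interval [0/1, 1/1), width = 1/1 - 0/1 = 1/1
  'e': [0/1 + 1/1*0/1, 0/1 + 1/1*2/5) = [0/1, 2/5)
  'b': [0/1 + 1/1*2/5, 0/1 + 1/1*3/5) = [2/5, 3/5) <- contains code 352/625
  'f': [0/1 + 1/1*3/5, 0/1 + 1/1*4/5) = [3/5, 4/5)
  'd': [0/1 + 1/1*4/5, 0/1 + 1/1*1/1) = [4/5, 1/1)
  emit 'b', narrow to [2/5, 3/5)
Step 2: interval [2/5, 3/5), width = 3/5 - 2/5 = 1/5
  'e': [2/5 + 1/5*0/1, 2/5 + 1/5*2/5) = [2/5, 12/25)
  'b': [2/5 + 1/5*2/5, 2/5 + 1/5*3/5) = [12/25, 13/25)
  'f': [2/5 + 1/5*3/5, 2/5 + 1/5*4/5) = [13/25, 14/25)
  'd': [2/5 + 1/5*4/5, 2/5 + 1/5*1/1) = [14/25, 3/5) <- contains code 352/625
  emit 'd', narrow to [14/25, 3/5)
Step 3: interval [14/25, 3/5), width = 3/5 - 14/25 = 1/25
  'e': [14/25 + 1/25*0/1, 14/25 + 1/25*2/5) = [14/25, 72/125) <- contains code 352/625
  'b': [14/25 + 1/25*2/5, 14/25 + 1/25*3/5) = [72/125, 73/125)
  'f': [14/25 + 1/25*3/5, 14/25 + 1/25*4/5) = [73/125, 74/125)
  'd': [14/25 + 1/25*4/5, 14/25 + 1/25*1/1) = [74/125, 3/5)
  emit 'e', narrow to [14/25, 72/125)
Step 4: interval [14/25, 72/125), width = 72/125 - 14/25 = 2/125
  'e': [14/25 + 2/125*0/1, 14/25 + 2/125*2/5) = [14/25, 354/625) <- contains code 352/625
  'b': [14/25 + 2/125*2/5, 14/25 + 2/125*3/5) = [354/625, 356/625)
  'f': [14/25 + 2/125*3/5, 14/25 + 2/125*4/5) = [356/625, 358/625)
  'd': [14/25 + 2/125*4/5, 14/25 + 2/125*1/1) = [358/625, 72/125)
  emit 'e', narrow to [14/25, 354/625)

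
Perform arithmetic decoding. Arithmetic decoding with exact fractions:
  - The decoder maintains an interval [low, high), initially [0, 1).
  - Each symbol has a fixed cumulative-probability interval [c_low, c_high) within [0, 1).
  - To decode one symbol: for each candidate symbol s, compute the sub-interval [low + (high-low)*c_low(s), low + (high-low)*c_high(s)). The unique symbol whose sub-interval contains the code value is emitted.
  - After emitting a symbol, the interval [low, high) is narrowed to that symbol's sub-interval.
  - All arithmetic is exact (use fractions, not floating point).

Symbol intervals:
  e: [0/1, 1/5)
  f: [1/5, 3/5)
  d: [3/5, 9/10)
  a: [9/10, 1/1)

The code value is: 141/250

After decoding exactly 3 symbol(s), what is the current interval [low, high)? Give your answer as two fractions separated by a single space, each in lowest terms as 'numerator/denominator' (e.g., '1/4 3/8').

Step 1: interval [0/1, 1/1), width = 1/1 - 0/1 = 1/1
  'e': [0/1 + 1/1*0/1, 0/1 + 1/1*1/5) = [0/1, 1/5)
  'f': [0/1 + 1/1*1/5, 0/1 + 1/1*3/5) = [1/5, 3/5) <- contains code 141/250
  'd': [0/1 + 1/1*3/5, 0/1 + 1/1*9/10) = [3/5, 9/10)
  'a': [0/1 + 1/1*9/10, 0/1 + 1/1*1/1) = [9/10, 1/1)
  emit 'f', narrow to [1/5, 3/5)
Step 2: interval [1/5, 3/5), width = 3/5 - 1/5 = 2/5
  'e': [1/5 + 2/5*0/1, 1/5 + 2/5*1/5) = [1/5, 7/25)
  'f': [1/5 + 2/5*1/5, 1/5 + 2/5*3/5) = [7/25, 11/25)
  'd': [1/5 + 2/5*3/5, 1/5 + 2/5*9/10) = [11/25, 14/25)
  'a': [1/5 + 2/5*9/10, 1/5 + 2/5*1/1) = [14/25, 3/5) <- contains code 141/250
  emit 'a', narrow to [14/25, 3/5)
Step 3: interval [14/25, 3/5), width = 3/5 - 14/25 = 1/25
  'e': [14/25 + 1/25*0/1, 14/25 + 1/25*1/5) = [14/25, 71/125) <- contains code 141/250
  'f': [14/25 + 1/25*1/5, 14/25 + 1/25*3/5) = [71/125, 73/125)
  'd': [14/25 + 1/25*3/5, 14/25 + 1/25*9/10) = [73/125, 149/250)
  'a': [14/25 + 1/25*9/10, 14/25 + 1/25*1/1) = [149/250, 3/5)
  emit 'e', narrow to [14/25, 71/125)

Answer: 14/25 71/125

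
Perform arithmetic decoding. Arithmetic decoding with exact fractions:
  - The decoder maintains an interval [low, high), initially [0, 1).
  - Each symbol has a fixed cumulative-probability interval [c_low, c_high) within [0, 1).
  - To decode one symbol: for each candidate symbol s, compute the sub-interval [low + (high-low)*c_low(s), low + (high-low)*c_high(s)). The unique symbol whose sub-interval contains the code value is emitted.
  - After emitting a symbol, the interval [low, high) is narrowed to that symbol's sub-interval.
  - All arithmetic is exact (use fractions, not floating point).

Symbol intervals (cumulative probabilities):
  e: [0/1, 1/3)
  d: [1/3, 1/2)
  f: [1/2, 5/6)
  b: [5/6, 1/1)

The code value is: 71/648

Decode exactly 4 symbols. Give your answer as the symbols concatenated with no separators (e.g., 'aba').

Answer: eebb

Derivation:
Step 1: interval [0/1, 1/1), width = 1/1 - 0/1 = 1/1
  'e': [0/1 + 1/1*0/1, 0/1 + 1/1*1/3) = [0/1, 1/3) <- contains code 71/648
  'd': [0/1 + 1/1*1/3, 0/1 + 1/1*1/2) = [1/3, 1/2)
  'f': [0/1 + 1/1*1/2, 0/1 + 1/1*5/6) = [1/2, 5/6)
  'b': [0/1 + 1/1*5/6, 0/1 + 1/1*1/1) = [5/6, 1/1)
  emit 'e', narrow to [0/1, 1/3)
Step 2: interval [0/1, 1/3), width = 1/3 - 0/1 = 1/3
  'e': [0/1 + 1/3*0/1, 0/1 + 1/3*1/3) = [0/1, 1/9) <- contains code 71/648
  'd': [0/1 + 1/3*1/3, 0/1 + 1/3*1/2) = [1/9, 1/6)
  'f': [0/1 + 1/3*1/2, 0/1 + 1/3*5/6) = [1/6, 5/18)
  'b': [0/1 + 1/3*5/6, 0/1 + 1/3*1/1) = [5/18, 1/3)
  emit 'e', narrow to [0/1, 1/9)
Step 3: interval [0/1, 1/9), width = 1/9 - 0/1 = 1/9
  'e': [0/1 + 1/9*0/1, 0/1 + 1/9*1/3) = [0/1, 1/27)
  'd': [0/1 + 1/9*1/3, 0/1 + 1/9*1/2) = [1/27, 1/18)
  'f': [0/1 + 1/9*1/2, 0/1 + 1/9*5/6) = [1/18, 5/54)
  'b': [0/1 + 1/9*5/6, 0/1 + 1/9*1/1) = [5/54, 1/9) <- contains code 71/648
  emit 'b', narrow to [5/54, 1/9)
Step 4: interval [5/54, 1/9), width = 1/9 - 5/54 = 1/54
  'e': [5/54 + 1/54*0/1, 5/54 + 1/54*1/3) = [5/54, 8/81)
  'd': [5/54 + 1/54*1/3, 5/54 + 1/54*1/2) = [8/81, 11/108)
  'f': [5/54 + 1/54*1/2, 5/54 + 1/54*5/6) = [11/108, 35/324)
  'b': [5/54 + 1/54*5/6, 5/54 + 1/54*1/1) = [35/324, 1/9) <- contains code 71/648
  emit 'b', narrow to [35/324, 1/9)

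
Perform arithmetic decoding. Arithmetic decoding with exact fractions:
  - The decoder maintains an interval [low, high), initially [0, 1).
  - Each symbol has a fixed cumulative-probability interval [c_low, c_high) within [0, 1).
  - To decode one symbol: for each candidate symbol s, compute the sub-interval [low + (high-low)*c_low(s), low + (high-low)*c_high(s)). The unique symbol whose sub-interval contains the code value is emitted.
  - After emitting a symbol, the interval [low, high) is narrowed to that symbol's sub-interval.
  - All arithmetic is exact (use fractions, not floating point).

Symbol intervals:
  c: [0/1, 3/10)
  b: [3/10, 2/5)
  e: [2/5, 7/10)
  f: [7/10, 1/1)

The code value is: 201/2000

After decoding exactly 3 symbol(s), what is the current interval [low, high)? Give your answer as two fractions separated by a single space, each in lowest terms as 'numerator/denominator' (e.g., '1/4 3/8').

Answer: 99/1000 51/500

Derivation:
Step 1: interval [0/1, 1/1), width = 1/1 - 0/1 = 1/1
  'c': [0/1 + 1/1*0/1, 0/1 + 1/1*3/10) = [0/1, 3/10) <- contains code 201/2000
  'b': [0/1 + 1/1*3/10, 0/1 + 1/1*2/5) = [3/10, 2/5)
  'e': [0/1 + 1/1*2/5, 0/1 + 1/1*7/10) = [2/5, 7/10)
  'f': [0/1 + 1/1*7/10, 0/1 + 1/1*1/1) = [7/10, 1/1)
  emit 'c', narrow to [0/1, 3/10)
Step 2: interval [0/1, 3/10), width = 3/10 - 0/1 = 3/10
  'c': [0/1 + 3/10*0/1, 0/1 + 3/10*3/10) = [0/1, 9/100)
  'b': [0/1 + 3/10*3/10, 0/1 + 3/10*2/5) = [9/100, 3/25) <- contains code 201/2000
  'e': [0/1 + 3/10*2/5, 0/1 + 3/10*7/10) = [3/25, 21/100)
  'f': [0/1 + 3/10*7/10, 0/1 + 3/10*1/1) = [21/100, 3/10)
  emit 'b', narrow to [9/100, 3/25)
Step 3: interval [9/100, 3/25), width = 3/25 - 9/100 = 3/100
  'c': [9/100 + 3/100*0/1, 9/100 + 3/100*3/10) = [9/100, 99/1000)
  'b': [9/100 + 3/100*3/10, 9/100 + 3/100*2/5) = [99/1000, 51/500) <- contains code 201/2000
  'e': [9/100 + 3/100*2/5, 9/100 + 3/100*7/10) = [51/500, 111/1000)
  'f': [9/100 + 3/100*7/10, 9/100 + 3/100*1/1) = [111/1000, 3/25)
  emit 'b', narrow to [99/1000, 51/500)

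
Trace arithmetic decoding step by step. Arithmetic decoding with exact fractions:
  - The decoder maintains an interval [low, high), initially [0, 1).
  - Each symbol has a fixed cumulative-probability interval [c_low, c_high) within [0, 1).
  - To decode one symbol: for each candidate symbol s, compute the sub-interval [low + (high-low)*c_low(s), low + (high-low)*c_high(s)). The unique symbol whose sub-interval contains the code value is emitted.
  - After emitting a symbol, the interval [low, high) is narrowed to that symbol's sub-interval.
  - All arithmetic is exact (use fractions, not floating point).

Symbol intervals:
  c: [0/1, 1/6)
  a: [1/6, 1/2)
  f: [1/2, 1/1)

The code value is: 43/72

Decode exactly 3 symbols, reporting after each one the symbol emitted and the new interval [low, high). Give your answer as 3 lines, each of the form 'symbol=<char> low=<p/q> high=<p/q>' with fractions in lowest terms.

Answer: symbol=f low=1/2 high=1/1
symbol=a low=7/12 high=3/4
symbol=c low=7/12 high=11/18

Derivation:
Step 1: interval [0/1, 1/1), width = 1/1 - 0/1 = 1/1
  'c': [0/1 + 1/1*0/1, 0/1 + 1/1*1/6) = [0/1, 1/6)
  'a': [0/1 + 1/1*1/6, 0/1 + 1/1*1/2) = [1/6, 1/2)
  'f': [0/1 + 1/1*1/2, 0/1 + 1/1*1/1) = [1/2, 1/1) <- contains code 43/72
  emit 'f', narrow to [1/2, 1/1)
Step 2: interval [1/2, 1/1), width = 1/1 - 1/2 = 1/2
  'c': [1/2 + 1/2*0/1, 1/2 + 1/2*1/6) = [1/2, 7/12)
  'a': [1/2 + 1/2*1/6, 1/2 + 1/2*1/2) = [7/12, 3/4) <- contains code 43/72
  'f': [1/2 + 1/2*1/2, 1/2 + 1/2*1/1) = [3/4, 1/1)
  emit 'a', narrow to [7/12, 3/4)
Step 3: interval [7/12, 3/4), width = 3/4 - 7/12 = 1/6
  'c': [7/12 + 1/6*0/1, 7/12 + 1/6*1/6) = [7/12, 11/18) <- contains code 43/72
  'a': [7/12 + 1/6*1/6, 7/12 + 1/6*1/2) = [11/18, 2/3)
  'f': [7/12 + 1/6*1/2, 7/12 + 1/6*1/1) = [2/3, 3/4)
  emit 'c', narrow to [7/12, 11/18)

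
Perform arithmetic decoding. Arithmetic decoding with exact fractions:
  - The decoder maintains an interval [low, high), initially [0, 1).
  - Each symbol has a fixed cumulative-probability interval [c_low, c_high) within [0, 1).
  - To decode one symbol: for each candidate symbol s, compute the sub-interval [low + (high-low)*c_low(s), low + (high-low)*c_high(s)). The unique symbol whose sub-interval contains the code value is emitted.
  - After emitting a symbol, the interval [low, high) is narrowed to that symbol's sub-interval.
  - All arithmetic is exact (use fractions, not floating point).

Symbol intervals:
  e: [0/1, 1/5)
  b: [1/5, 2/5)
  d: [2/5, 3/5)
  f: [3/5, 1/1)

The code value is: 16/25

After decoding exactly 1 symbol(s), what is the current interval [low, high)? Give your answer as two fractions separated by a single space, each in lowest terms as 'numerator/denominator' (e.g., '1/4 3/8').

Answer: 3/5 1/1

Derivation:
Step 1: interval [0/1, 1/1), width = 1/1 - 0/1 = 1/1
  'e': [0/1 + 1/1*0/1, 0/1 + 1/1*1/5) = [0/1, 1/5)
  'b': [0/1 + 1/1*1/5, 0/1 + 1/1*2/5) = [1/5, 2/5)
  'd': [0/1 + 1/1*2/5, 0/1 + 1/1*3/5) = [2/5, 3/5)
  'f': [0/1 + 1/1*3/5, 0/1 + 1/1*1/1) = [3/5, 1/1) <- contains code 16/25
  emit 'f', narrow to [3/5, 1/1)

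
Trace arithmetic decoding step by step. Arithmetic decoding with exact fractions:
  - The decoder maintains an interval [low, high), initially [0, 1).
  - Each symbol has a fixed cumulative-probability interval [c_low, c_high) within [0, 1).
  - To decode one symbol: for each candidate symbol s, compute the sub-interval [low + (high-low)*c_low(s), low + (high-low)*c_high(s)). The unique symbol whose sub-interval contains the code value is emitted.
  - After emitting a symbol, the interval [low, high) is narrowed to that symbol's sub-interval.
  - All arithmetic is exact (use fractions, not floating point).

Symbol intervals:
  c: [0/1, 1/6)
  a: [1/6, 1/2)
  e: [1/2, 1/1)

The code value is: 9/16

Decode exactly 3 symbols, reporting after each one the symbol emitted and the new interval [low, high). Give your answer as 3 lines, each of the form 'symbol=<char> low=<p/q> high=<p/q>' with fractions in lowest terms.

Answer: symbol=e low=1/2 high=1/1
symbol=c low=1/2 high=7/12
symbol=e low=13/24 high=7/12

Derivation:
Step 1: interval [0/1, 1/1), width = 1/1 - 0/1 = 1/1
  'c': [0/1 + 1/1*0/1, 0/1 + 1/1*1/6) = [0/1, 1/6)
  'a': [0/1 + 1/1*1/6, 0/1 + 1/1*1/2) = [1/6, 1/2)
  'e': [0/1 + 1/1*1/2, 0/1 + 1/1*1/1) = [1/2, 1/1) <- contains code 9/16
  emit 'e', narrow to [1/2, 1/1)
Step 2: interval [1/2, 1/1), width = 1/1 - 1/2 = 1/2
  'c': [1/2 + 1/2*0/1, 1/2 + 1/2*1/6) = [1/2, 7/12) <- contains code 9/16
  'a': [1/2 + 1/2*1/6, 1/2 + 1/2*1/2) = [7/12, 3/4)
  'e': [1/2 + 1/2*1/2, 1/2 + 1/2*1/1) = [3/4, 1/1)
  emit 'c', narrow to [1/2, 7/12)
Step 3: interval [1/2, 7/12), width = 7/12 - 1/2 = 1/12
  'c': [1/2 + 1/12*0/1, 1/2 + 1/12*1/6) = [1/2, 37/72)
  'a': [1/2 + 1/12*1/6, 1/2 + 1/12*1/2) = [37/72, 13/24)
  'e': [1/2 + 1/12*1/2, 1/2 + 1/12*1/1) = [13/24, 7/12) <- contains code 9/16
  emit 'e', narrow to [13/24, 7/12)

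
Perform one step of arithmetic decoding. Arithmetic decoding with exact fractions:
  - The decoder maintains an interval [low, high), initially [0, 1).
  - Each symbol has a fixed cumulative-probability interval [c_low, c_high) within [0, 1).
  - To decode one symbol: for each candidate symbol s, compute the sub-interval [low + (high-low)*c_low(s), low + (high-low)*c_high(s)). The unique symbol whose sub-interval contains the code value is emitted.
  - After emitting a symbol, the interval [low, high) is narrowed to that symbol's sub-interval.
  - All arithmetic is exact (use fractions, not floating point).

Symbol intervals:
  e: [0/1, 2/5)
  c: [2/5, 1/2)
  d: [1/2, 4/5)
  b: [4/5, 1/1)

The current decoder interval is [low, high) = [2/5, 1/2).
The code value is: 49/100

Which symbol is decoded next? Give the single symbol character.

Answer: b

Derivation:
Interval width = high − low = 1/2 − 2/5 = 1/10
Scaled code = (code − low) / width = (49/100 − 2/5) / 1/10 = 9/10
  e: [0/1, 2/5) 
  c: [2/5, 1/2) 
  d: [1/2, 4/5) 
  b: [4/5, 1/1) ← scaled code falls here ✓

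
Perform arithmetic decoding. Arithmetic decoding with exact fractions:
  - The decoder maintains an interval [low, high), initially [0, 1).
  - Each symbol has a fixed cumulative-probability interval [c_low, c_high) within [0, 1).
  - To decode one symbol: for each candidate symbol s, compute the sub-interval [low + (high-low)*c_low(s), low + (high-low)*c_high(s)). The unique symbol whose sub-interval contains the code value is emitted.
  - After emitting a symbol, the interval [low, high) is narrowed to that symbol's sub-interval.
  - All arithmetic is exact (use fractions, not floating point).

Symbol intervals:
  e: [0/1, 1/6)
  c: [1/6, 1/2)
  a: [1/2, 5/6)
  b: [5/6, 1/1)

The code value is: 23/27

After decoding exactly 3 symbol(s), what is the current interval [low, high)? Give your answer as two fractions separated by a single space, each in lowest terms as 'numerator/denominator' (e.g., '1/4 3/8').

Step 1: interval [0/1, 1/1), width = 1/1 - 0/1 = 1/1
  'e': [0/1 + 1/1*0/1, 0/1 + 1/1*1/6) = [0/1, 1/6)
  'c': [0/1 + 1/1*1/6, 0/1 + 1/1*1/2) = [1/6, 1/2)
  'a': [0/1 + 1/1*1/2, 0/1 + 1/1*5/6) = [1/2, 5/6)
  'b': [0/1 + 1/1*5/6, 0/1 + 1/1*1/1) = [5/6, 1/1) <- contains code 23/27
  emit 'b', narrow to [5/6, 1/1)
Step 2: interval [5/6, 1/1), width = 1/1 - 5/6 = 1/6
  'e': [5/6 + 1/6*0/1, 5/6 + 1/6*1/6) = [5/6, 31/36) <- contains code 23/27
  'c': [5/6 + 1/6*1/6, 5/6 + 1/6*1/2) = [31/36, 11/12)
  'a': [5/6 + 1/6*1/2, 5/6 + 1/6*5/6) = [11/12, 35/36)
  'b': [5/6 + 1/6*5/6, 5/6 + 1/6*1/1) = [35/36, 1/1)
  emit 'e', narrow to [5/6, 31/36)
Step 3: interval [5/6, 31/36), width = 31/36 - 5/6 = 1/36
  'e': [5/6 + 1/36*0/1, 5/6 + 1/36*1/6) = [5/6, 181/216)
  'c': [5/6 + 1/36*1/6, 5/6 + 1/36*1/2) = [181/216, 61/72)
  'a': [5/6 + 1/36*1/2, 5/6 + 1/36*5/6) = [61/72, 185/216) <- contains code 23/27
  'b': [5/6 + 1/36*5/6, 5/6 + 1/36*1/1) = [185/216, 31/36)
  emit 'a', narrow to [61/72, 185/216)

Answer: 61/72 185/216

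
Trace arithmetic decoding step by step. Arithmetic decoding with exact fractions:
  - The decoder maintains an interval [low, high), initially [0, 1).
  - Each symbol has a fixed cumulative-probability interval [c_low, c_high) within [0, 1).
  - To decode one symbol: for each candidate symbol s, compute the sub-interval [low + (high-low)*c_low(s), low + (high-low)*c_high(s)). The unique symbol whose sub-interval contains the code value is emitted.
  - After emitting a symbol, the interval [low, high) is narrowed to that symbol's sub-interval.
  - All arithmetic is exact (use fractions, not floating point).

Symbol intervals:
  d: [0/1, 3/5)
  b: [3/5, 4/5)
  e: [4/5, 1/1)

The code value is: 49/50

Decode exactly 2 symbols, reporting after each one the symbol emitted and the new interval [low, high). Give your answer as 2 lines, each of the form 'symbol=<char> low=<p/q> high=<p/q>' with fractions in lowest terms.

Step 1: interval [0/1, 1/1), width = 1/1 - 0/1 = 1/1
  'd': [0/1 + 1/1*0/1, 0/1 + 1/1*3/5) = [0/1, 3/5)
  'b': [0/1 + 1/1*3/5, 0/1 + 1/1*4/5) = [3/5, 4/5)
  'e': [0/1 + 1/1*4/5, 0/1 + 1/1*1/1) = [4/5, 1/1) <- contains code 49/50
  emit 'e', narrow to [4/5, 1/1)
Step 2: interval [4/5, 1/1), width = 1/1 - 4/5 = 1/5
  'd': [4/5 + 1/5*0/1, 4/5 + 1/5*3/5) = [4/5, 23/25)
  'b': [4/5 + 1/5*3/5, 4/5 + 1/5*4/5) = [23/25, 24/25)
  'e': [4/5 + 1/5*4/5, 4/5 + 1/5*1/1) = [24/25, 1/1) <- contains code 49/50
  emit 'e', narrow to [24/25, 1/1)

Answer: symbol=e low=4/5 high=1/1
symbol=e low=24/25 high=1/1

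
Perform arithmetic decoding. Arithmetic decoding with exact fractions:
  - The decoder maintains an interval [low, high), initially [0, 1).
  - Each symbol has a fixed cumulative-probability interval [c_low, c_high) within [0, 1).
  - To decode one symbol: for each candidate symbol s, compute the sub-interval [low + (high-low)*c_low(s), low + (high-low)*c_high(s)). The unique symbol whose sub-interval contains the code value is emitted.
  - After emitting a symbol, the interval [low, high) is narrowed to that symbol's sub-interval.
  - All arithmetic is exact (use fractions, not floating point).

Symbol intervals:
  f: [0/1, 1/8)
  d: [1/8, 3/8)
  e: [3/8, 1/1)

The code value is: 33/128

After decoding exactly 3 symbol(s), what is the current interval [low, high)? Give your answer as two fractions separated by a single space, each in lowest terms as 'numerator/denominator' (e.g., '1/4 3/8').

Answer: 61/256 71/256

Derivation:
Step 1: interval [0/1, 1/1), width = 1/1 - 0/1 = 1/1
  'f': [0/1 + 1/1*0/1, 0/1 + 1/1*1/8) = [0/1, 1/8)
  'd': [0/1 + 1/1*1/8, 0/1 + 1/1*3/8) = [1/8, 3/8) <- contains code 33/128
  'e': [0/1 + 1/1*3/8, 0/1 + 1/1*1/1) = [3/8, 1/1)
  emit 'd', narrow to [1/8, 3/8)
Step 2: interval [1/8, 3/8), width = 3/8 - 1/8 = 1/4
  'f': [1/8 + 1/4*0/1, 1/8 + 1/4*1/8) = [1/8, 5/32)
  'd': [1/8 + 1/4*1/8, 1/8 + 1/4*3/8) = [5/32, 7/32)
  'e': [1/8 + 1/4*3/8, 1/8 + 1/4*1/1) = [7/32, 3/8) <- contains code 33/128
  emit 'e', narrow to [7/32, 3/8)
Step 3: interval [7/32, 3/8), width = 3/8 - 7/32 = 5/32
  'f': [7/32 + 5/32*0/1, 7/32 + 5/32*1/8) = [7/32, 61/256)
  'd': [7/32 + 5/32*1/8, 7/32 + 5/32*3/8) = [61/256, 71/256) <- contains code 33/128
  'e': [7/32 + 5/32*3/8, 7/32 + 5/32*1/1) = [71/256, 3/8)
  emit 'd', narrow to [61/256, 71/256)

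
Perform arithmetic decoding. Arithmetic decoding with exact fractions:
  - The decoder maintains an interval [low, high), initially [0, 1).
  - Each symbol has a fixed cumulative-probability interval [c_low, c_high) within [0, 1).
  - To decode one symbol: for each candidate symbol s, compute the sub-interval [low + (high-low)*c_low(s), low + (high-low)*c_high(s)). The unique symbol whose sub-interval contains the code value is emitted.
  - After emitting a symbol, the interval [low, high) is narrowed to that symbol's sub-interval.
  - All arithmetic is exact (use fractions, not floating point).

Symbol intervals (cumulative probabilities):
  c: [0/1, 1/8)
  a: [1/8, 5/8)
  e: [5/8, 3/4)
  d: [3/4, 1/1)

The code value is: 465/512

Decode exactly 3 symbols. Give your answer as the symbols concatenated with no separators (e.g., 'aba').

Step 1: interval [0/1, 1/1), width = 1/1 - 0/1 = 1/1
  'c': [0/1 + 1/1*0/1, 0/1 + 1/1*1/8) = [0/1, 1/8)
  'a': [0/1 + 1/1*1/8, 0/1 + 1/1*5/8) = [1/8, 5/8)
  'e': [0/1 + 1/1*5/8, 0/1 + 1/1*3/4) = [5/8, 3/4)
  'd': [0/1 + 1/1*3/4, 0/1 + 1/1*1/1) = [3/4, 1/1) <- contains code 465/512
  emit 'd', narrow to [3/4, 1/1)
Step 2: interval [3/4, 1/1), width = 1/1 - 3/4 = 1/4
  'c': [3/4 + 1/4*0/1, 3/4 + 1/4*1/8) = [3/4, 25/32)
  'a': [3/4 + 1/4*1/8, 3/4 + 1/4*5/8) = [25/32, 29/32)
  'e': [3/4 + 1/4*5/8, 3/4 + 1/4*3/4) = [29/32, 15/16) <- contains code 465/512
  'd': [3/4 + 1/4*3/4, 3/4 + 1/4*1/1) = [15/16, 1/1)
  emit 'e', narrow to [29/32, 15/16)
Step 3: interval [29/32, 15/16), width = 15/16 - 29/32 = 1/32
  'c': [29/32 + 1/32*0/1, 29/32 + 1/32*1/8) = [29/32, 233/256) <- contains code 465/512
  'a': [29/32 + 1/32*1/8, 29/32 + 1/32*5/8) = [233/256, 237/256)
  'e': [29/32 + 1/32*5/8, 29/32 + 1/32*3/4) = [237/256, 119/128)
  'd': [29/32 + 1/32*3/4, 29/32 + 1/32*1/1) = [119/128, 15/16)
  emit 'c', narrow to [29/32, 233/256)

Answer: dec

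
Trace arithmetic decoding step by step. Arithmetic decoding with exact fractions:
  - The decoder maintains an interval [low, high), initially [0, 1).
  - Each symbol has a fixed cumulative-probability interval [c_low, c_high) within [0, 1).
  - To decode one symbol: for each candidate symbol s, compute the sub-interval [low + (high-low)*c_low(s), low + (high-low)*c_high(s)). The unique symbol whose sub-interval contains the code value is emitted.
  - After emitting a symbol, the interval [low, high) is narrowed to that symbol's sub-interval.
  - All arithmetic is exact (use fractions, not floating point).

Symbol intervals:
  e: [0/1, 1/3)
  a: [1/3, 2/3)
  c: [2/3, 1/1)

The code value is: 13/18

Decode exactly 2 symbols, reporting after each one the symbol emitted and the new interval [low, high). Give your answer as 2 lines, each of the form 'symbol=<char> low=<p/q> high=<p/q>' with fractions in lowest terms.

Answer: symbol=c low=2/3 high=1/1
symbol=e low=2/3 high=7/9

Derivation:
Step 1: interval [0/1, 1/1), width = 1/1 - 0/1 = 1/1
  'e': [0/1 + 1/1*0/1, 0/1 + 1/1*1/3) = [0/1, 1/3)
  'a': [0/1 + 1/1*1/3, 0/1 + 1/1*2/3) = [1/3, 2/3)
  'c': [0/1 + 1/1*2/3, 0/1 + 1/1*1/1) = [2/3, 1/1) <- contains code 13/18
  emit 'c', narrow to [2/3, 1/1)
Step 2: interval [2/3, 1/1), width = 1/1 - 2/3 = 1/3
  'e': [2/3 + 1/3*0/1, 2/3 + 1/3*1/3) = [2/3, 7/9) <- contains code 13/18
  'a': [2/3 + 1/3*1/3, 2/3 + 1/3*2/3) = [7/9, 8/9)
  'c': [2/3 + 1/3*2/3, 2/3 + 1/3*1/1) = [8/9, 1/1)
  emit 'e', narrow to [2/3, 7/9)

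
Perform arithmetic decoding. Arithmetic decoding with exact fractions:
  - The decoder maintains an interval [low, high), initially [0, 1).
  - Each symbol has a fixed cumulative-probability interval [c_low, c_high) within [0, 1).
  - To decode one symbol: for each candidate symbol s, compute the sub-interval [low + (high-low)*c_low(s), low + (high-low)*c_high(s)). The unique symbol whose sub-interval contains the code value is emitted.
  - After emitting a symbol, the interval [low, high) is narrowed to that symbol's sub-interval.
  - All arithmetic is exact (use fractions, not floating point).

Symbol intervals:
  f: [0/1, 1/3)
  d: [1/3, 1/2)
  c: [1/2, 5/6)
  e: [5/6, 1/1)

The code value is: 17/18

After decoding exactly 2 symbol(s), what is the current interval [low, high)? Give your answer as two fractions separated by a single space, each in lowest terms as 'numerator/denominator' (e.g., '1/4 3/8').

Step 1: interval [0/1, 1/1), width = 1/1 - 0/1 = 1/1
  'f': [0/1 + 1/1*0/1, 0/1 + 1/1*1/3) = [0/1, 1/3)
  'd': [0/1 + 1/1*1/3, 0/1 + 1/1*1/2) = [1/3, 1/2)
  'c': [0/1 + 1/1*1/2, 0/1 + 1/1*5/6) = [1/2, 5/6)
  'e': [0/1 + 1/1*5/6, 0/1 + 1/1*1/1) = [5/6, 1/1) <- contains code 17/18
  emit 'e', narrow to [5/6, 1/1)
Step 2: interval [5/6, 1/1), width = 1/1 - 5/6 = 1/6
  'f': [5/6 + 1/6*0/1, 5/6 + 1/6*1/3) = [5/6, 8/9)
  'd': [5/6 + 1/6*1/3, 5/6 + 1/6*1/2) = [8/9, 11/12)
  'c': [5/6 + 1/6*1/2, 5/6 + 1/6*5/6) = [11/12, 35/36) <- contains code 17/18
  'e': [5/6 + 1/6*5/6, 5/6 + 1/6*1/1) = [35/36, 1/1)
  emit 'c', narrow to [11/12, 35/36)

Answer: 11/12 35/36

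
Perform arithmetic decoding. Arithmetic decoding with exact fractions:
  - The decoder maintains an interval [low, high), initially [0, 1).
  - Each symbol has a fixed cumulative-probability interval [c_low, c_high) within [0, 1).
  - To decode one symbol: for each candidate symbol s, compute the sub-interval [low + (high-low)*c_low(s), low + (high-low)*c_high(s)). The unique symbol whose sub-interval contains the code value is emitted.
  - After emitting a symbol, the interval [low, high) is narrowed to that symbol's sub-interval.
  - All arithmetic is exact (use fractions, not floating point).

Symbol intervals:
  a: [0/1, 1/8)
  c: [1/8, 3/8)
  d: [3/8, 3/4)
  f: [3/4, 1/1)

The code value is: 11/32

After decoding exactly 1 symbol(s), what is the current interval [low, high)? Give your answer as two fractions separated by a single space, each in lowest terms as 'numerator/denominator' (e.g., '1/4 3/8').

Step 1: interval [0/1, 1/1), width = 1/1 - 0/1 = 1/1
  'a': [0/1 + 1/1*0/1, 0/1 + 1/1*1/8) = [0/1, 1/8)
  'c': [0/1 + 1/1*1/8, 0/1 + 1/1*3/8) = [1/8, 3/8) <- contains code 11/32
  'd': [0/1 + 1/1*3/8, 0/1 + 1/1*3/4) = [3/8, 3/4)
  'f': [0/1 + 1/1*3/4, 0/1 + 1/1*1/1) = [3/4, 1/1)
  emit 'c', narrow to [1/8, 3/8)

Answer: 1/8 3/8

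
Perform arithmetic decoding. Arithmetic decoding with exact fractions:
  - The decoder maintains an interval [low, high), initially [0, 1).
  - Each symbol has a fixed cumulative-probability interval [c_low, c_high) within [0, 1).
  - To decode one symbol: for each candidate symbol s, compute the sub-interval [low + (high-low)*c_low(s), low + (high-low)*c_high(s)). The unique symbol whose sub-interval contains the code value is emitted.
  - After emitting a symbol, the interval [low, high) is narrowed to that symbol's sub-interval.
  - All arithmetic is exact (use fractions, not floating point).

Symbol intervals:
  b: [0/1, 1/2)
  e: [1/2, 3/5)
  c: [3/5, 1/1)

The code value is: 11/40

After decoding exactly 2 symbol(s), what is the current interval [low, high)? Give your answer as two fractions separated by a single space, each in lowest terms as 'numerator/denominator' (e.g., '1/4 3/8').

Answer: 1/4 3/10

Derivation:
Step 1: interval [0/1, 1/1), width = 1/1 - 0/1 = 1/1
  'b': [0/1 + 1/1*0/1, 0/1 + 1/1*1/2) = [0/1, 1/2) <- contains code 11/40
  'e': [0/1 + 1/1*1/2, 0/1 + 1/1*3/5) = [1/2, 3/5)
  'c': [0/1 + 1/1*3/5, 0/1 + 1/1*1/1) = [3/5, 1/1)
  emit 'b', narrow to [0/1, 1/2)
Step 2: interval [0/1, 1/2), width = 1/2 - 0/1 = 1/2
  'b': [0/1 + 1/2*0/1, 0/1 + 1/2*1/2) = [0/1, 1/4)
  'e': [0/1 + 1/2*1/2, 0/1 + 1/2*3/5) = [1/4, 3/10) <- contains code 11/40
  'c': [0/1 + 1/2*3/5, 0/1 + 1/2*1/1) = [3/10, 1/2)
  emit 'e', narrow to [1/4, 3/10)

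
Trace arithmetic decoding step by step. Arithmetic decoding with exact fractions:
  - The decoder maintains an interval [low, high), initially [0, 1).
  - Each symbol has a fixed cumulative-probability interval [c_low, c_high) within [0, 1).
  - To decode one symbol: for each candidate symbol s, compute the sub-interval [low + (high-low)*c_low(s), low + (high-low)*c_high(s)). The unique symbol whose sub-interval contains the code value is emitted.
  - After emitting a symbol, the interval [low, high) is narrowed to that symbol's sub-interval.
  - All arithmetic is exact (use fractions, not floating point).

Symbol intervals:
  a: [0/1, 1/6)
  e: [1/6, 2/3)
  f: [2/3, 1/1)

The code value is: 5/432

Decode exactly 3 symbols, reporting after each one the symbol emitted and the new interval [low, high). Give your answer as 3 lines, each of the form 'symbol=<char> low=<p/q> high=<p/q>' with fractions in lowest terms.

Answer: symbol=a low=0/1 high=1/6
symbol=a low=0/1 high=1/36
symbol=e low=1/216 high=1/54

Derivation:
Step 1: interval [0/1, 1/1), width = 1/1 - 0/1 = 1/1
  'a': [0/1 + 1/1*0/1, 0/1 + 1/1*1/6) = [0/1, 1/6) <- contains code 5/432
  'e': [0/1 + 1/1*1/6, 0/1 + 1/1*2/3) = [1/6, 2/3)
  'f': [0/1 + 1/1*2/3, 0/1 + 1/1*1/1) = [2/3, 1/1)
  emit 'a', narrow to [0/1, 1/6)
Step 2: interval [0/1, 1/6), width = 1/6 - 0/1 = 1/6
  'a': [0/1 + 1/6*0/1, 0/1 + 1/6*1/6) = [0/1, 1/36) <- contains code 5/432
  'e': [0/1 + 1/6*1/6, 0/1 + 1/6*2/3) = [1/36, 1/9)
  'f': [0/1 + 1/6*2/3, 0/1 + 1/6*1/1) = [1/9, 1/6)
  emit 'a', narrow to [0/1, 1/36)
Step 3: interval [0/1, 1/36), width = 1/36 - 0/1 = 1/36
  'a': [0/1 + 1/36*0/1, 0/1 + 1/36*1/6) = [0/1, 1/216)
  'e': [0/1 + 1/36*1/6, 0/1 + 1/36*2/3) = [1/216, 1/54) <- contains code 5/432
  'f': [0/1 + 1/36*2/3, 0/1 + 1/36*1/1) = [1/54, 1/36)
  emit 'e', narrow to [1/216, 1/54)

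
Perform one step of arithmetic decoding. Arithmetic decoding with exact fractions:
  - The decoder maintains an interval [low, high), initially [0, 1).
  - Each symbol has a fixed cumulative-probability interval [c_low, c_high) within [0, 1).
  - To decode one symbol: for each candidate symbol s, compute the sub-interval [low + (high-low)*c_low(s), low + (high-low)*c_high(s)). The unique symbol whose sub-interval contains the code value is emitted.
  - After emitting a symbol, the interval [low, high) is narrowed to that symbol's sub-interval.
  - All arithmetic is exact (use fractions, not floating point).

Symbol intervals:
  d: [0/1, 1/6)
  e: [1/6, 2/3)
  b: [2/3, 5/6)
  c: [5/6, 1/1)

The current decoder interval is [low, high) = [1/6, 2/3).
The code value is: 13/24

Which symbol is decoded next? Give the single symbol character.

Interval width = high − low = 2/3 − 1/6 = 1/2
Scaled code = (code − low) / width = (13/24 − 1/6) / 1/2 = 3/4
  d: [0/1, 1/6) 
  e: [1/6, 2/3) 
  b: [2/3, 5/6) ← scaled code falls here ✓
  c: [5/6, 1/1) 

Answer: b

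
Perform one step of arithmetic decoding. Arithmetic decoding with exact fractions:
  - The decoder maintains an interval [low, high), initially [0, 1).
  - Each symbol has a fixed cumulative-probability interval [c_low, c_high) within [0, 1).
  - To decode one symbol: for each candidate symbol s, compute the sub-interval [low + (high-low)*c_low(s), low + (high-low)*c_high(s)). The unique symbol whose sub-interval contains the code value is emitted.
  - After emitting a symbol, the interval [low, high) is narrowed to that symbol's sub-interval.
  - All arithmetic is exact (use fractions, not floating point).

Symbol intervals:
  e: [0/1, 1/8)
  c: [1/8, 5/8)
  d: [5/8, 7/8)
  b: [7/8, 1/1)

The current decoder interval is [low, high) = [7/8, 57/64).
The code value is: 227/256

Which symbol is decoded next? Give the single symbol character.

Answer: d

Derivation:
Interval width = high − low = 57/64 − 7/8 = 1/64
Scaled code = (code − low) / width = (227/256 − 7/8) / 1/64 = 3/4
  e: [0/1, 1/8) 
  c: [1/8, 5/8) 
  d: [5/8, 7/8) ← scaled code falls here ✓
  b: [7/8, 1/1) 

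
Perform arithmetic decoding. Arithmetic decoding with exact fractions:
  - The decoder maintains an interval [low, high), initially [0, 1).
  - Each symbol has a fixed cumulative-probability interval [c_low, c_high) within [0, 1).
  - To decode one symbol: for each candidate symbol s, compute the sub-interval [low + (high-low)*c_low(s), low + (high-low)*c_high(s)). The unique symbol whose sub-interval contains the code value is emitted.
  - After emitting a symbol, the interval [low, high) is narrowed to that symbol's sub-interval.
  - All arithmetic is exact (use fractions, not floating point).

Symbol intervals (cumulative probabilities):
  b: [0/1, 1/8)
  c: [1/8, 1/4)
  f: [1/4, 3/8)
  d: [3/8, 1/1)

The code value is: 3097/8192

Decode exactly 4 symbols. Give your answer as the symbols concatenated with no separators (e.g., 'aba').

Step 1: interval [0/1, 1/1), width = 1/1 - 0/1 = 1/1
  'b': [0/1 + 1/1*0/1, 0/1 + 1/1*1/8) = [0/1, 1/8)
  'c': [0/1 + 1/1*1/8, 0/1 + 1/1*1/4) = [1/8, 1/4)
  'f': [0/1 + 1/1*1/4, 0/1 + 1/1*3/8) = [1/4, 3/8)
  'd': [0/1 + 1/1*3/8, 0/1 + 1/1*1/1) = [3/8, 1/1) <- contains code 3097/8192
  emit 'd', narrow to [3/8, 1/1)
Step 2: interval [3/8, 1/1), width = 1/1 - 3/8 = 5/8
  'b': [3/8 + 5/8*0/1, 3/8 + 5/8*1/8) = [3/8, 29/64) <- contains code 3097/8192
  'c': [3/8 + 5/8*1/8, 3/8 + 5/8*1/4) = [29/64, 17/32)
  'f': [3/8 + 5/8*1/4, 3/8 + 5/8*3/8) = [17/32, 39/64)
  'd': [3/8 + 5/8*3/8, 3/8 + 5/8*1/1) = [39/64, 1/1)
  emit 'b', narrow to [3/8, 29/64)
Step 3: interval [3/8, 29/64), width = 29/64 - 3/8 = 5/64
  'b': [3/8 + 5/64*0/1, 3/8 + 5/64*1/8) = [3/8, 197/512) <- contains code 3097/8192
  'c': [3/8 + 5/64*1/8, 3/8 + 5/64*1/4) = [197/512, 101/256)
  'f': [3/8 + 5/64*1/4, 3/8 + 5/64*3/8) = [101/256, 207/512)
  'd': [3/8 + 5/64*3/8, 3/8 + 5/64*1/1) = [207/512, 29/64)
  emit 'b', narrow to [3/8, 197/512)
Step 4: interval [3/8, 197/512), width = 197/512 - 3/8 = 5/512
  'b': [3/8 + 5/512*0/1, 3/8 + 5/512*1/8) = [3/8, 1541/4096)
  'c': [3/8 + 5/512*1/8, 3/8 + 5/512*1/4) = [1541/4096, 773/2048)
  'f': [3/8 + 5/512*1/4, 3/8 + 5/512*3/8) = [773/2048, 1551/4096) <- contains code 3097/8192
  'd': [3/8 + 5/512*3/8, 3/8 + 5/512*1/1) = [1551/4096, 197/512)
  emit 'f', narrow to [773/2048, 1551/4096)

Answer: dbbf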